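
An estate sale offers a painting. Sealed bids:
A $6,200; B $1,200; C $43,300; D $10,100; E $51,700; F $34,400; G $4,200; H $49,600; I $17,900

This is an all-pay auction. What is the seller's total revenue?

Total revenue: $218,600

All-pay auction: the highest bidder wins the item, but every bidder pays their own bid.
Sorting bids: 51,700 (E) > 49,600 (H) > 43,300 (C) > 34,400 (F) > 17,900 (I) > 10,100 (D) > …
E wins with the top bid; all bids are sunk regardless.
Every bidder forfeits their bid regardless of winning.
Revenue = 6,200 + 1,200 + 43,300 + 10,100 + 51,700 + 34,400 + 4,200 + 49,600 + 17,900 = $218,600.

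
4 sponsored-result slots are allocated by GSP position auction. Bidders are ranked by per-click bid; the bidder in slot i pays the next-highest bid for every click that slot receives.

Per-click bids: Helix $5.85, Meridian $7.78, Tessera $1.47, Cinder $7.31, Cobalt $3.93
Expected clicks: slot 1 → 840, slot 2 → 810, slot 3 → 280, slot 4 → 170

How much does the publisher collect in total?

Sorting advertisers: $7.78 (Meridian) > $7.31 (Cinder) > $5.85 (Helix) > $3.93 (Cobalt) > $1.47 (Tessera)
Slot 1: Meridian pays $7.31 × 840 = $6140.40
Slot 2: Cinder pays $5.85 × 810 = $4738.50
Slot 3: Helix pays $3.93 × 280 = $1100.40
Slot 4: Cobalt pays $1.47 × 170 = $249.90
Total = $12229.20

Total revenue: $12229.20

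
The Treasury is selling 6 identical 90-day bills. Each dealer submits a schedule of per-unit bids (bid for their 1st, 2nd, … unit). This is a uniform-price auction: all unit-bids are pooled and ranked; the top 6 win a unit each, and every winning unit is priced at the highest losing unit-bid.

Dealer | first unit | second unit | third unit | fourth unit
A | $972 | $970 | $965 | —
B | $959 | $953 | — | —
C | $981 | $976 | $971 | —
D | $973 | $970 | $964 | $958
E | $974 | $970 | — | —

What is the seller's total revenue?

All unit-bids, highest first — top 6: 981 (C-1), 976 (C-2), 974 (E-1), 973 (D-1), 972 (A-1), 971 (C-3)
First bid not allocated: $970.
Allocation: A 1, C 3, D 1, E 1. Every unit priced at $970.
Revenue = 6 × 970 = $5,820.

Total revenue: $5,820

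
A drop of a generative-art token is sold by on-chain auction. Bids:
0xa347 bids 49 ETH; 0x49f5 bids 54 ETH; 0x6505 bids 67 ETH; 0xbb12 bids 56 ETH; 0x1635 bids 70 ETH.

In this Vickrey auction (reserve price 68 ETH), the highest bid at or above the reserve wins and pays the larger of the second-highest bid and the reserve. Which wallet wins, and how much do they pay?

Vickrey auction (reserve price 68 ETH): the highest bid at or above the reserve wins and pays the larger of the second-highest bid and the reserve.
Bids in order: 70 (0x1635) > 67 (0x6505) > 56 (0xbb12) > 54 (0x49f5) > 49 (0xa347)
Highest eligible bid: 0x1635 at 70 ETH.
Second-highest bid 67 ETH is below the reserve 68 ETH, so the reserve binds → payment 68 ETH.

0x1635 pays 68 ETH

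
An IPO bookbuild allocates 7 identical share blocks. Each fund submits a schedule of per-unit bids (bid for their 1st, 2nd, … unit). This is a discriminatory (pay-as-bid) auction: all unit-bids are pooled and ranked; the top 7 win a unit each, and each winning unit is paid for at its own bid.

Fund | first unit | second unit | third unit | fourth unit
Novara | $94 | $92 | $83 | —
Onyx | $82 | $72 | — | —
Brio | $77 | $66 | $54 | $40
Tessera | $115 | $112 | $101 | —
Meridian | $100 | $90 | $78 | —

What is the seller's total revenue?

Total revenue: $704

Merging the schedules and taking the best 7: 115 (Tessera-1), 112 (Tessera-2), 101 (Tessera-3), 100 (Meridian-1), 94 (Novara-1), 92 (Novara-2), 90 (Meridian-2)
Next rejected bid: $83 (not a price — pay-as-bid).
Each winning unit pays its own bid.
Revenue = 115 + 112 + 101 + 100 + 94 + 92 + 90 = $704.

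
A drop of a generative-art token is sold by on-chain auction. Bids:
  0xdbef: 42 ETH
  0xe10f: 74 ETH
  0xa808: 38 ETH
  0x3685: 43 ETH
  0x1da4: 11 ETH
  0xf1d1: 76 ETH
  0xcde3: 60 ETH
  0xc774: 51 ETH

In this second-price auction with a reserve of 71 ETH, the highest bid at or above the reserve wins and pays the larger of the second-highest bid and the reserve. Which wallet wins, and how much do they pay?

0xf1d1 pays 74 ETH

Sorting bids: 76 (0xf1d1) > 74 (0xe10f) > 60 (0xcde3) > 51 (0xc774) > 43 (0x3685) > 42 (0xdbef) > …
0xf1d1 has the top bid at or above the reserve (76 ETH).
Second-highest bid 74 ETH exceeds the reserve 71 ETH → payment 74 ETH.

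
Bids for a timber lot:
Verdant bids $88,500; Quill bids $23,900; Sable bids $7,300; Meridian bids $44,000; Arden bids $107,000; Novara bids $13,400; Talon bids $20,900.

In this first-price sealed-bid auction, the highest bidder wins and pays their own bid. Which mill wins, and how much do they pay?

Bids ranked: 107,000 (Arden) > 88,500 (Verdant) > 44,000 (Meridian) > 23,900 (Quill) > 20,900 (Talon) > 13,400 (Novara) > …
Arden is highest → pays own bid, $107,000.

Arden pays $107,000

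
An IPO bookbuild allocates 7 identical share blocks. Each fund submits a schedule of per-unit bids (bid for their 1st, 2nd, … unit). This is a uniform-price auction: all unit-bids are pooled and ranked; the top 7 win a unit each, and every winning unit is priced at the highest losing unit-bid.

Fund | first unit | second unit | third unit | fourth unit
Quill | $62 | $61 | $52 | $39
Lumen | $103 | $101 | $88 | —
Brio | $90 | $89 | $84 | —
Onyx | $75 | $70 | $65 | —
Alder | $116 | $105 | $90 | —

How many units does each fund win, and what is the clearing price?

Alder 3, Brio 2, Lumen 2; clearing price $88

Pooled unit-bids ranked (top 7): 116 (Alder-1), 105 (Alder-2), 103 (Lumen-1), 101 (Lumen-2), 90 (Brio-1), 90 (Alder-3), 89 (Brio-2)
First bid not allocated: $88.
Allocation: Alder 3, Brio 2, Lumen 2.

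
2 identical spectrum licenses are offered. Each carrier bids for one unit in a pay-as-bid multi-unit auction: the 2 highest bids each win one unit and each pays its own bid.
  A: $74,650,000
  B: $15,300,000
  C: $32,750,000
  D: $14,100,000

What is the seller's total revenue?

Total revenue: $107,400,000

Sorting: 74,650,000 (A), 32,750,000 (C), 15,300,000 (B), 14,100,000 (D)
The 2 highest are A, C.
Total revenue = 74,650,000 + 32,750,000 = $107,400,000.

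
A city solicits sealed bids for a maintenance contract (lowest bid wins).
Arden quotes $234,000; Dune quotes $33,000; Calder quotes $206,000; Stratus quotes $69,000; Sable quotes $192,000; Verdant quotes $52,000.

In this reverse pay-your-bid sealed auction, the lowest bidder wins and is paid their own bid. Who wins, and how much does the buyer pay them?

Dune is paid $33,000

Bids ranked: 33,000 (Dune) < 52,000 (Verdant) < 69,000 (Stratus) < 192,000 (Sable) < 206,000 (Calder) < 234,000 (Arden)
Dune has the lowest bid and is paid exactly that: $33,000.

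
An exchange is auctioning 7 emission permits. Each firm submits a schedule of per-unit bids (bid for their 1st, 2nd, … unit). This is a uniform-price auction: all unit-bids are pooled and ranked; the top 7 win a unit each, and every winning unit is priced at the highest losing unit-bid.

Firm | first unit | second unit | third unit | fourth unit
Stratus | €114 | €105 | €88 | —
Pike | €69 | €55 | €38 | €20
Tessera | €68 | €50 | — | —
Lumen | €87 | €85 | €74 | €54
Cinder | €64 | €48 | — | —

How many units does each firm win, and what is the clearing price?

Lumen 3, Pike 1, Stratus 3; clearing price €68

Merging the schedules and taking the best 7: 114 (Stratus-1), 105 (Stratus-2), 88 (Stratus-3), 87 (Lumen-1), 85 (Lumen-2), 74 (Lumen-3), 69 (Pike-1)
First bid not allocated: €68.
Allocation: Lumen 3, Pike 1, Stratus 3.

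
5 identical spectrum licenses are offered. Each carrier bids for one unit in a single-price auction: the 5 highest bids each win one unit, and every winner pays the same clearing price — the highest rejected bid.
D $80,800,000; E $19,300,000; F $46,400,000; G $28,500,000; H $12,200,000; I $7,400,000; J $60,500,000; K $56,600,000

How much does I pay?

Ordering the bids: 80,800,000 (D), 60,500,000 (J), 56,600,000 (K), 46,400,000 (F), 28,500,000 (G), 19,300,000 (E), 12,200,000 (H), …
The 5 highest are D, J, K, F, G.
First losing bid is E's $19,300,000, which sets the uniform price.
I does not win → pays $0.

I pays $0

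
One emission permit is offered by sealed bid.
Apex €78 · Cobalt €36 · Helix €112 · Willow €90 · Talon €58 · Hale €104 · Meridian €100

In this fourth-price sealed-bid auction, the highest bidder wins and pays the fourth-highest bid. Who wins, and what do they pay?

Fourth-price sealed-bid auction: the highest bidder wins and pays the fourth-highest bid.
Sorting bids: 112 (Helix) > 104 (Hale) > 100 (Meridian) > 90 (Willow) > 78 (Apex) > 58 (Talon) > …
Helix wins; payment is bid #4 in the ranking = €90.

Helix pays €90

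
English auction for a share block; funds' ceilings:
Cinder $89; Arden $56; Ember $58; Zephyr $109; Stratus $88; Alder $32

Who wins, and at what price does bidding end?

Zephyr wins at $89

Open ascending-bid auction: the price rises until one bidder remains; the winner pays the price at which the last rival dropped out.
Sorting limits: 109 (Zephyr) > 89 (Cinder) > 88 (Stratus) > 58 (Ember) > 56 (Arden) > 32 (Alder)
Cinder is the last rival to drop out, at $89; Zephyr remains and wins at that price.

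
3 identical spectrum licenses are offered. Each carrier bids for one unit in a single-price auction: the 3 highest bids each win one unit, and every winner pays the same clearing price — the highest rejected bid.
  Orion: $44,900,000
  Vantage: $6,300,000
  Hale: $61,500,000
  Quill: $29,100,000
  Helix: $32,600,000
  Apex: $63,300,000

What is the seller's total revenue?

Sorting: 63,300,000 (Apex), 61,500,000 (Hale), 44,900,000 (Orion), 32,600,000 (Helix), 29,100,000 (Quill), …
Winners (3 units): Apex, Hale, Orion.
Clearing price = highest rejected bid = $32,600,000.
Total revenue = 3 × $32,600,000 = $97,800,000.

Total revenue: $97,800,000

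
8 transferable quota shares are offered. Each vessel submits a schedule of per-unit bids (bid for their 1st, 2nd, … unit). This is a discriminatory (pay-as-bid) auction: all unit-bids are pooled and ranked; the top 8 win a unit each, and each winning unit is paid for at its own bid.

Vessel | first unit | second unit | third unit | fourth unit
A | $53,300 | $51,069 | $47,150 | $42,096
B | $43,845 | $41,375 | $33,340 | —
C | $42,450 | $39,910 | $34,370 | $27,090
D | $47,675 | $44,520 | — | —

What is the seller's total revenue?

Total revenue: $372,105

All unit-bids, highest first — top 8: 53,300 (A-1), 51,069 (A-2), 47,675 (D-1), 47,150 (A-3), 44,520 (D-2), 43,845 (B-1), 42,450 (C-1), 42,096 (A-4)
Next rejected bid: $41,375 (not a price — pay-as-bid).
Each winning unit pays its own bid.
Revenue = 53,300 + 51,069 + 47,675 + 47,150 + 44,520 + 43,845 + 42,450 + 42,096 = $372,105.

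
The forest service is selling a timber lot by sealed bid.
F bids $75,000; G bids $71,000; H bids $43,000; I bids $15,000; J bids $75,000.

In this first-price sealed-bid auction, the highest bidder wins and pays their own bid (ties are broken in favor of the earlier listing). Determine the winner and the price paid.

F pays $75,000

First-price sealed-bid auction: the highest bidder wins and pays their own bid.
Bids ranked: 75,000 (F) > 75,000 (J) > 71,000 (G) > 43,000 (H) > 15,000 (I)
F and J tie at $75,000; tie-break gives it to F.
F is highest → pays own bid, $75,000.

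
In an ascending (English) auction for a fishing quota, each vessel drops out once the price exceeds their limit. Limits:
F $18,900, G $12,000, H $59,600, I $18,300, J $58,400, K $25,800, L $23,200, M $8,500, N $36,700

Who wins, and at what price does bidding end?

H wins at $58,400

Limits ranked: 59,600 (H) > 58,400 (J) > 36,700 (N) > 25,800 (K) > 23,200 (L) > 18,900 (F) > …
Once the price passes $58,400, only H is left; the hammer falls at J's limit of $58,400.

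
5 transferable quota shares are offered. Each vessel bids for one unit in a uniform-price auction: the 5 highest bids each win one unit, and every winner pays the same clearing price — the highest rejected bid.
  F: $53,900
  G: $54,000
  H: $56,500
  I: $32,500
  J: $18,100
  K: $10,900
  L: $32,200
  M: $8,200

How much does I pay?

I pays $18,100

Ordering the bids: 56,500 (H), 54,000 (G), 53,900 (F), 32,500 (I), 32,200 (L), 18,100 (J), 10,900 (K), …
Winners (5 units): H, G, F, I, L.
Clearing price = highest rejected bid = $18,100.
I wins → pays $18,100.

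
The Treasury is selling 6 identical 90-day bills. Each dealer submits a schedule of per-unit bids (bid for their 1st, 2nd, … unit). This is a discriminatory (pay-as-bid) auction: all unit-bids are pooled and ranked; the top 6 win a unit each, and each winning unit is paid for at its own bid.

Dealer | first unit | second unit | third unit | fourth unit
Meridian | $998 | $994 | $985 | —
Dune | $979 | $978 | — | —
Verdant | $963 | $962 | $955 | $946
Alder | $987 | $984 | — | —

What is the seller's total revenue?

Total revenue: $5,927

Merging the schedules and taking the best 6: 998 (Meridian-1), 994 (Meridian-2), 987 (Alder-1), 985 (Meridian-3), 984 (Alder-2), 979 (Dune-1)
Next rejected bid: $978 (not a price — pay-as-bid).
Each winning unit pays its own bid.
Revenue = 998 + 994 + 987 + 985 + 984 + 979 = $5,927.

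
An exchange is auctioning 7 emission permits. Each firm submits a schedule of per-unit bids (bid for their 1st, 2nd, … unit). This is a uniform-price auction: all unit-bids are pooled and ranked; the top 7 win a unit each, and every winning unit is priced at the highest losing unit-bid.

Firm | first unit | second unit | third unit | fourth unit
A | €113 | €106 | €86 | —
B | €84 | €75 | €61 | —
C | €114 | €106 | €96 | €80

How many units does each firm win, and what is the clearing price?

A 3, B 1, C 3; clearing price €80

Merging the schedules and taking the best 7: 114 (C-1), 113 (A-1), 106 (A-2), 106 (C-2), 96 (C-3), 86 (A-3), 84 (B-1)
The (k+1)-th unit-bid is €80.
Allocation: A 3, B 1, C 3.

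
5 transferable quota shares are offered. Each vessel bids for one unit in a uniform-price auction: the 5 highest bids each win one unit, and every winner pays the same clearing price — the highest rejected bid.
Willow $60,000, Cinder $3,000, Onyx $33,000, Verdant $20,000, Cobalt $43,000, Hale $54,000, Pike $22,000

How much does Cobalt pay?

Ordering the bids: 60,000 (Willow), 54,000 (Hale), 43,000 (Cobalt), 33,000 (Onyx), 22,000 (Pike), 20,000 (Verdant), 3,000 (Cinder)
Winners (5 units): Willow, Hale, Cobalt, Onyx, Pike.
Highest unsuccessful bid: $20,000 → clearing price.
Cobalt wins → pays $20,000.

Cobalt pays $20,000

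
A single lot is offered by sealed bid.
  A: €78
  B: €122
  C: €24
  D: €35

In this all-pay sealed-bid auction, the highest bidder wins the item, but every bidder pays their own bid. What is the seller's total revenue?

Total revenue: €259

Bids ranked: 122 (B) > 78 (A) > 35 (D) > 24 (C)
Every bidder forfeits their bid regardless of winning.
Revenue = 78 + 122 + 24 + 35 = €259.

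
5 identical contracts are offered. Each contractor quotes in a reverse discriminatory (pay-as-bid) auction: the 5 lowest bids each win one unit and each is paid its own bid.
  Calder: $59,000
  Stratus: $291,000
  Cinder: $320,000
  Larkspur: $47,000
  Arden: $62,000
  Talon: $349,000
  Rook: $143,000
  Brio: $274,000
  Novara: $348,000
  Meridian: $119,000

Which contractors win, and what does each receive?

Ordering the bids: 47,000 (Larkspur), 59,000 (Calder), 62,000 (Arden), 119,000 (Meridian), 143,000 (Rook), 274,000 (Brio), 291,000 (Stratus), …
Winners (5 units): Larkspur, Calder, Arden, Meridian, Rook.
Each winner is paid its own bid: Larkspur $47,000, Calder $59,000, Arden $62,000, Meridian $119,000, Rook $143,000.

Larkspur $47,000, Calder $59,000, Arden $62,000, Meridian $119,000, Rook $143,000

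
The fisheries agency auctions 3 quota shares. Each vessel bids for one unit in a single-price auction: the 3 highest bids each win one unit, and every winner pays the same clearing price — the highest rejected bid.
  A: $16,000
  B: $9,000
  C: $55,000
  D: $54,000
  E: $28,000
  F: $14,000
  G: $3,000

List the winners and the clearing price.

Ordering the bids: 55,000 (C), 54,000 (D), 28,000 (E), 16,000 (A), 14,000 (F), …
Top 3: C, D, E.
Clearing price = highest rejected bid = $16,000.

C, D, E; each pays $16,000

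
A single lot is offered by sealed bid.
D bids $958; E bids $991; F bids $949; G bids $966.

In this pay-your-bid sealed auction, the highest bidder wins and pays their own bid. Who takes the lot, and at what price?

Bids in order: 991 (E) > 966 (G) > 958 (D) > 949 (F)
E is highest → pays own bid, $991.

E pays $991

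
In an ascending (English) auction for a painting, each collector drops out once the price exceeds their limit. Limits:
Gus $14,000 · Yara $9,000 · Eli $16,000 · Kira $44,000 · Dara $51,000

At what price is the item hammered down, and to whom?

Limits in order: 51,000 (Dara) > 44,000 (Kira) > 16,000 (Eli) > 14,000 (Gus) > 9,000 (Yara)
Kira is the last rival to drop out, at $44,000; Dara remains and wins at that price.

Dara wins at $44,000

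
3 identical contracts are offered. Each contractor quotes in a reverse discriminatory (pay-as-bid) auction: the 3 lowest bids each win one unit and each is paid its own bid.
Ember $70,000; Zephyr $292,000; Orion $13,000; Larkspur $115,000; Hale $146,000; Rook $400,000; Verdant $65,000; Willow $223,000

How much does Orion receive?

Bids ranked low→high: 13,000 (Orion), 65,000 (Verdant), 70,000 (Ember), 115,000 (Larkspur), 146,000 (Hale), …
The 3 lowest are Orion, Verdant, Ember.
Orion wins → own bid $13,000.

Orion is paid $13,000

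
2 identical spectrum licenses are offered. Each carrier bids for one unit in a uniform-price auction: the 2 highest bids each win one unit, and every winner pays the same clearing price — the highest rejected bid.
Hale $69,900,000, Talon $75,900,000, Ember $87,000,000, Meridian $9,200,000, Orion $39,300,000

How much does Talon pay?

Talon pays $69,900,000

Bids ranked high→low: 87,000,000 (Ember), 75,900,000 (Talon), 69,900,000 (Hale), 39,300,000 (Orion), …
The 2 highest are Ember, Talon.
Clearing price = highest rejected bid = $69,900,000.
Talon wins → pays $69,900,000.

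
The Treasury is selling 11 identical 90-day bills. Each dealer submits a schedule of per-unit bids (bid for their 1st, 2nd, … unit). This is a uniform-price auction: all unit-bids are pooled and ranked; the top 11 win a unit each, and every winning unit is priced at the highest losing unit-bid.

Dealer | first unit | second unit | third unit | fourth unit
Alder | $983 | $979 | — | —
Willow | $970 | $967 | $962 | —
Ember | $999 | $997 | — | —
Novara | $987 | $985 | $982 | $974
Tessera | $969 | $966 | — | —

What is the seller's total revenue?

All unit-bids, highest first — top 11: 999 (Ember-1), 997 (Ember-2), 987 (Novara-1), 985 (Novara-2), 983 (Alder-1), 982 (Novara-3), 979 (Alder-2), 974 (Novara-4), 970 (Willow-1), 969 (Tessera-1), 967 (Willow-2)
First bid not allocated: $966.
Allocation: Alder 2, Ember 2, Novara 4, Tessera 1, Willow 2. Every unit priced at $966.
Revenue = 11 × 966 = $10,626.

Total revenue: $10,626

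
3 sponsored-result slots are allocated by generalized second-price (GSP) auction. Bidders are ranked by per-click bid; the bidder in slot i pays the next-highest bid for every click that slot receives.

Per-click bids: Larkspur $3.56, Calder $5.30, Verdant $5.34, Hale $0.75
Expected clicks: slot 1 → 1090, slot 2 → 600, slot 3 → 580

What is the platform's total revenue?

Total revenue: $8348.00

Ranked by bid: $5.34 (Verdant) > $5.30 (Calder) > $3.56 (Larkspur) > $0.75 (Hale)
Slot 1: Verdant pays $5.30 × 1090 = $5777.00
Slot 2: Calder pays $3.56 × 600 = $2136.00
Slot 3: Larkspur pays $0.75 × 580 = $435.00
Total = $8348.00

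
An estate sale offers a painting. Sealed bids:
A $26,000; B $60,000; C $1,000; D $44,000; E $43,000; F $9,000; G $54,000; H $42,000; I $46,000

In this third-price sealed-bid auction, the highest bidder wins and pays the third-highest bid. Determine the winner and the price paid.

B pays $46,000

Bids ranked: 60,000 (B) > 54,000 (G) > 46,000 (I) > 44,000 (D) > 43,000 (E) > 42,000 (H) > …
B is highest; pays the third-highest bid, $46,000.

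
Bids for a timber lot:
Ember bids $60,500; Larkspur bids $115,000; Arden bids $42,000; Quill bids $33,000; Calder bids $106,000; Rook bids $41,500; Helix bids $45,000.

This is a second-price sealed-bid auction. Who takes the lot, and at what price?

Larkspur pays $106,000

Sorting bids: 115,000 (Larkspur) > 106,000 (Calder) > 60,500 (Ember) > 45,000 (Helix) > 42,000 (Arden) > 41,500 (Rook) > …
Second-price: Larkspur pays Calder's bid of $106,000.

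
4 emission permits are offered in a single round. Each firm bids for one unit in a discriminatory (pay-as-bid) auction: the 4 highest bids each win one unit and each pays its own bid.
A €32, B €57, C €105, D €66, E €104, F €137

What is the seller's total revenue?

Bids ranked high→low: 137 (F), 105 (C), 104 (E), 66 (D), 57 (B), 32 (A)
Winners (4 units): F, C, E, D.
Total revenue = 137 + 105 + 104 + 66 = €412.

Total revenue: €412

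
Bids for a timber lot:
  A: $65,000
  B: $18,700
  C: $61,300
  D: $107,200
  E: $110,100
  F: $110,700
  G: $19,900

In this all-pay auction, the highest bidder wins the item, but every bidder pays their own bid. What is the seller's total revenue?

Rule: the highest bidder wins the item, but every bidder pays their own bid.
Bids in order: 110,700 (F) > 110,100 (E) > 107,200 (D) > 65,000 (A) > 61,300 (C) > 19,900 (G) > …
Every bidder forfeits their bid regardless of winning.
Revenue = 65,000 + 18,700 + 61,300 + 107,200 + 110,100 + 110,700 + 19,900 = $492,900.

Total revenue: $492,900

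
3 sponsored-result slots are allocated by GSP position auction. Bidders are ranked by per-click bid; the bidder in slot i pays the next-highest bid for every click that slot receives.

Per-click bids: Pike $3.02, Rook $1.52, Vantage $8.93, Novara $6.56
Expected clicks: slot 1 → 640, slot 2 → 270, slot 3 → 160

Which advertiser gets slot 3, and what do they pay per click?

Sorting advertisers: $8.93 (Vantage) > $6.56 (Novara) > $3.02 (Pike) > $1.52 (Rook)
Slot 3 goes to the third-ranked bidder, Pike, who pays the next bid down: $1.52/click.

Pike; $1.52 per click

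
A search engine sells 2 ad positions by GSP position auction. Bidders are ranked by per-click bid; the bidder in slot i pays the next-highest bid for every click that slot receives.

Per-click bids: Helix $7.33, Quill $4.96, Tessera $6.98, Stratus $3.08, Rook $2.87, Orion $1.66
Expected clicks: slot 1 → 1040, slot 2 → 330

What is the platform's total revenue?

Ranked by bid: $7.33 (Helix) > $6.98 (Tessera) > $4.96 (Quill) > …
Slot 1: Helix pays $6.98 × 1040 = $7259.20
Slot 2: Tessera pays $4.96 × 330 = $1636.80
Total = $8896.00

Total revenue: $8896.00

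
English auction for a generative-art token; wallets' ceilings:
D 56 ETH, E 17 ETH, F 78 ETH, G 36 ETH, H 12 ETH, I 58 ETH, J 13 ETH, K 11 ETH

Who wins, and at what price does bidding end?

F wins at 58 ETH

Limits in order: 78 (F) > 58 (I) > 56 (D) > 36 (G) > 17 (E) > 13 (J) > …
Once the price passes 58 ETH, only F is left; the hammer falls at I's limit of 58 ETH.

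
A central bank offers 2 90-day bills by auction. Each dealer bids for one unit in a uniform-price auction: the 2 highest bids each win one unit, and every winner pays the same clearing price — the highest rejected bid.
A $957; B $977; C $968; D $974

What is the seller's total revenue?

Total revenue: $1,936

Ordering the bids: 977 (B), 974 (D), 968 (C), 957 (A)
Winners (2 units): B, D.
First losing bid is C's $968, which sets the uniform price.
Total revenue = 2 × $968 = $1,936.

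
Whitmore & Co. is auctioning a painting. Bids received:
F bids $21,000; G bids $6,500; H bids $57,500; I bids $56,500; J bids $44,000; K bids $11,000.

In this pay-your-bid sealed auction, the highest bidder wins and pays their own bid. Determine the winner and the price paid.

H pays $57,500

Bids in order: 57,500 (H) > 56,500 (I) > 44,000 (J) > 21,000 (F) > 11,000 (K) > 6,500 (G)
H has the highest bid and pays exactly that: $57,500.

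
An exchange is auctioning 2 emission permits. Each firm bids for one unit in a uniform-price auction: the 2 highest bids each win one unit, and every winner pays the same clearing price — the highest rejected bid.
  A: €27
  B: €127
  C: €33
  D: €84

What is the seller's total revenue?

Ordering the bids: 127 (B), 84 (D), 33 (C), 27 (A)
The 2 highest are B, D.
First losing bid is C's €33, which sets the uniform price.
Total revenue = 2 × €33 = €66.

Total revenue: €66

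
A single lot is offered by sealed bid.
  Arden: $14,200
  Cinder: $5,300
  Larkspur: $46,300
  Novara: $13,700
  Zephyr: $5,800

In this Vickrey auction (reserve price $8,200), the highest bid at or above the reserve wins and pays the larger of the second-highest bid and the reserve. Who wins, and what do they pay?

Larkspur pays $14,200

Bids in order: 46,300 (Larkspur) > 14,200 (Arden) > 13,700 (Novara) > 5,800 (Zephyr) > 5,300 (Cinder)
Larkspur has the top bid at or above the reserve ($46,300).
Second-highest bid $14,200 exceeds the reserve $8,200 → payment $14,200.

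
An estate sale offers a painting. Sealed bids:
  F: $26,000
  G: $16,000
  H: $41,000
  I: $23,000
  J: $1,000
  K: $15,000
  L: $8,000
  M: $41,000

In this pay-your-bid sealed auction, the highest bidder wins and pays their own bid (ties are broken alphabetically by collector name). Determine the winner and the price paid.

Pay-your-bid sealed auction: the highest bidder wins and pays their own bid.
Bids ranked: 41,000 (H) > 41,000 (M) > 26,000 (F) > 23,000 (I) > 16,000 (G) > 15,000 (K) > …
H and M tie at $41,000; tie-break gives it to H.
H is highest → pays own bid, $41,000.

H pays $41,000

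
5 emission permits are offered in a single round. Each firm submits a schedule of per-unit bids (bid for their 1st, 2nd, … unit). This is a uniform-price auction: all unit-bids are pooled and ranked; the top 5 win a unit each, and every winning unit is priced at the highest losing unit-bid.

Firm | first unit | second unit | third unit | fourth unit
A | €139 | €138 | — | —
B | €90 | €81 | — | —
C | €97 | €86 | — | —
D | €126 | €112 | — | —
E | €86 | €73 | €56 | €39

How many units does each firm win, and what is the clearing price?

A 2, C 1, D 2; clearing price €90

Merging the schedules and taking the best 5: 139 (A-1), 138 (A-2), 126 (D-1), 112 (D-2), 97 (C-1)
First bid not allocated: €90.
Allocation: A 2, C 1, D 2.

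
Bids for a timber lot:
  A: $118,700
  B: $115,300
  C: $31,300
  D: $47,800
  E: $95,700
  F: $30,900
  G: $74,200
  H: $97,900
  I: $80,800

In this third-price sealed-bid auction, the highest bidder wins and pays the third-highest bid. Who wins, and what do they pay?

A pays $97,900

Bids in order: 118,700 (A) > 115,300 (B) > 97,900 (H) > 95,700 (E) > 80,800 (I) > 74,200 (G) > …
A wins; payment is bid #3 in the ranking = $97,900.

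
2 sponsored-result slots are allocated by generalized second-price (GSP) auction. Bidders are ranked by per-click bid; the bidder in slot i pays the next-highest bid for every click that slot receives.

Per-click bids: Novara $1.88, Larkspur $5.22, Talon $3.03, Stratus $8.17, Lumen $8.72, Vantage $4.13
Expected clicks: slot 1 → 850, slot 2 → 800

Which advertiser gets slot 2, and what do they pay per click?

Stratus; $5.22 per click

Ranked by bid: $8.72 (Lumen) > $8.17 (Stratus) > $5.22 (Larkspur) > …
Slot 2 goes to the second-ranked bidder, Stratus, who pays the next bid down: $5.22/click.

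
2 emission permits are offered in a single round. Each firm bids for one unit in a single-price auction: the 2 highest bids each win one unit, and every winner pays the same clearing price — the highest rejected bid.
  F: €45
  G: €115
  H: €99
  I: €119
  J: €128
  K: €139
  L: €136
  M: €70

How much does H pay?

H pays €0

Bids ranked high→low: 139 (K), 136 (L), 128 (J), 119 (I), …
The 2 highest are K, L.
Clearing price = highest rejected bid = €128.
H does not win → pays €0.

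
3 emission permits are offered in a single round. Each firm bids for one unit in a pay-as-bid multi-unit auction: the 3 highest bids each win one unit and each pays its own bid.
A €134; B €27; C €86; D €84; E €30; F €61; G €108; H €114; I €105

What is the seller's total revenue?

Ordering the bids: 134 (A), 114 (H), 108 (G), 105 (I), 86 (C), …
Winners (3 units): A, H, G.
Total revenue = 134 + 114 + 108 = €356.

Total revenue: €356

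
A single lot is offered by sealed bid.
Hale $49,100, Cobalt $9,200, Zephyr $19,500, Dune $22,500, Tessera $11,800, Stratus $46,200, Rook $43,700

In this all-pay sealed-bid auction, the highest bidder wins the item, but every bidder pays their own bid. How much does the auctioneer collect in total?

Total revenue: $202,000

Sorting bids: 49,100 (Hale) > 46,200 (Stratus) > 43,700 (Rook) > 22,500 (Dune) > 19,500 (Zephyr) > 11,800 (Tessera) > …
Every bidder forfeits their bid regardless of winning.
Revenue = 49,100 + 9,200 + 19,500 + 22,500 + 11,800 + 46,200 + 43,700 = $202,000.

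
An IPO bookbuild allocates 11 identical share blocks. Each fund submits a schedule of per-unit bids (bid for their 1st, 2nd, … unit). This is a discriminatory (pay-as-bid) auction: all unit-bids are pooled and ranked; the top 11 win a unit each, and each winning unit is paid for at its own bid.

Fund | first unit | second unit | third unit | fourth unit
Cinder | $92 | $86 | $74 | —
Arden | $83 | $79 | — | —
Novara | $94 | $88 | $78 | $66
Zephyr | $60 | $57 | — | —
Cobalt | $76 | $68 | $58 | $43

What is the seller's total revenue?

Total revenue: $884

All unit-bids, highest first — top 11: 94 (Novara-1), 92 (Cinder-1), 88 (Novara-2), 86 (Cinder-2), 83 (Arden-1), 79 (Arden-2), 78 (Novara-3), 76 (Cobalt-1), 74 (Cinder-3), 68 (Cobalt-2), 66 (Novara-4)
Next rejected bid: $60 (not a price — pay-as-bid).
Each winning unit pays its own bid.
Revenue = 94 + 92 + 88 + 86 + 83 + 79 + 78 + 76 + 74 + 68 + 66 = $884.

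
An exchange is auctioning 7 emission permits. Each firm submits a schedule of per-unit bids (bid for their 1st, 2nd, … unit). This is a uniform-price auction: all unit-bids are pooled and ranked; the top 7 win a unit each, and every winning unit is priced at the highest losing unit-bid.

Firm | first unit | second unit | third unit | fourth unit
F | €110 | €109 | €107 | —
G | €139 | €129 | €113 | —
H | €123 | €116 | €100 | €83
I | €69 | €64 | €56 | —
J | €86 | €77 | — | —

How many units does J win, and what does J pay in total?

J: 0 units, pays €0

All unit-bids, highest first — top 7: 139 (G-1), 129 (G-2), 123 (H-1), 116 (H-2), 113 (G-3), 110 (F-1), 109 (F-2)
The (k+1)-th unit-bid is €107.
J wins 0 unit(s) at €107 each.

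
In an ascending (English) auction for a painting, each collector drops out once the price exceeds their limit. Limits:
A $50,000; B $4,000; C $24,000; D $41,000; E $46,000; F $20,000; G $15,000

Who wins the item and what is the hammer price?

A wins at $46,000

Sorting limits: 50,000 (A) > 46,000 (E) > 41,000 (D) > 24,000 (C) > 20,000 (F) > 15,000 (G) > …
Bidding ends when E exits at $46,000; A takes it.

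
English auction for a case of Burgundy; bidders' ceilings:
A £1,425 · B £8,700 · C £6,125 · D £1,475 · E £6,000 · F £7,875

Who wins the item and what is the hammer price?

B wins at £7,875

Sorting limits: 8,700 (B) > 7,875 (F) > 6,125 (C) > 6,000 (E) > 1,475 (D) > 1,425 (A)
Bidding ends when F exits at £7,875; B takes it.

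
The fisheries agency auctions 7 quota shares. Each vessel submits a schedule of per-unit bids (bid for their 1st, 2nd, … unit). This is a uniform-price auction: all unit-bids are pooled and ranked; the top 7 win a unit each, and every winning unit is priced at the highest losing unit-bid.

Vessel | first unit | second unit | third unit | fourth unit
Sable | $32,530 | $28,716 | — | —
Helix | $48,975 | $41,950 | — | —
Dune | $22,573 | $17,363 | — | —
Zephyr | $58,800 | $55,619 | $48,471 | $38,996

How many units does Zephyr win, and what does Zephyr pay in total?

Zephyr: 4 units, pays $114,864

Merging the schedules and taking the best 7: 58,800 (Zephyr-1), 55,619 (Zephyr-2), 48,975 (Helix-1), 48,471 (Zephyr-3), 41,950 (Helix-2), 38,996 (Zephyr-4), 32,530 (Sable-1)
First bid not allocated: $28,716.
Zephyr wins 4 unit(s) at $28,716 each.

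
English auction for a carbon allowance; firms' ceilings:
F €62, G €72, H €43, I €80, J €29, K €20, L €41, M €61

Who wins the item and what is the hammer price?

I wins at €72

Ascending (English) auction: the price rises until one bidder remains; the winner pays the price at which the last rival dropped out.
Sorting limits: 80 (I) > 72 (G) > 62 (F) > 61 (M) > 43 (H) > 41 (L) > …
Once the price passes €72, only I is left; the hammer falls at G's limit of €72.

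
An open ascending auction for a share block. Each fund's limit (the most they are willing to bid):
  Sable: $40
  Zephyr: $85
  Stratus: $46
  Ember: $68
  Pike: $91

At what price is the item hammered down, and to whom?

Pike wins at $85

Ascending (English) auction: the price rises until one bidder remains; the winner pays the price at which the last rival dropped out.
Sorting limits: 91 (Pike) > 85 (Zephyr) > 68 (Ember) > 46 (Stratus) > 40 (Sable)
Once the price passes $85, only Pike is left; the hammer falls at Zephyr's limit of $85.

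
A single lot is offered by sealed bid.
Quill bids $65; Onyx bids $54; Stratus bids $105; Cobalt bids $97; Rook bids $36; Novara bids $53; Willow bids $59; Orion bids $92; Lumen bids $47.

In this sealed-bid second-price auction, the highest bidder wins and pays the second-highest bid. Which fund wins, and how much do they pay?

Bids ranked: 105 (Stratus) > 97 (Cobalt) > 92 (Orion) > 65 (Quill) > 59 (Willow) > 54 (Onyx) > …
Stratus is highest; pays the second-highest bid, $97.

Stratus pays $97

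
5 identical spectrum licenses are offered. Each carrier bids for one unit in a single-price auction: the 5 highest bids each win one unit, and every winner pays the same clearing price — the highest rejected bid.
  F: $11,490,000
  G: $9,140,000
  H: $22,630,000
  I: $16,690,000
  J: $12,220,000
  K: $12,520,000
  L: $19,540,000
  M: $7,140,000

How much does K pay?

Ordering the bids: 22,630,000 (H), 19,540,000 (L), 16,690,000 (I), 12,520,000 (K), 12,220,000 (J), 11,490,000 (F), 9,140,000 (G), …
The 5 highest are H, L, I, K, J.
Highest unsuccessful bid: $11,490,000 → clearing price.
K wins → pays $11,490,000.

K pays $11,490,000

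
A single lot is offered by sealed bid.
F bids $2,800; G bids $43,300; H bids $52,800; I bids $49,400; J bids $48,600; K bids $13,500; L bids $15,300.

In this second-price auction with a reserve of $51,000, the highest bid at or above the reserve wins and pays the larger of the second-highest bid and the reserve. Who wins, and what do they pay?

Rule: the highest bid at or above the reserve wins and pays the larger of the second-highest bid and the reserve.
Bids in order: 52,800 (H) > 49,400 (I) > 48,600 (J) > 43,300 (G) > 15,300 (L) > 13,500 (K) > …
Highest eligible bid: H at $52,800.
Second-highest bid $49,400 is below the reserve $51,000, so the reserve binds → payment $51,000.

H pays $51,000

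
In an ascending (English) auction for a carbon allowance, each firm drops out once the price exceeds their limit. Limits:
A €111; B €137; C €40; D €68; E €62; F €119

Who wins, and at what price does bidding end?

B wins at €119

Limits ranked: 137 (B) > 119 (F) > 111 (A) > 68 (D) > 62 (E) > 40 (C)
F is the last rival to drop out, at €119; B remains and wins at that price.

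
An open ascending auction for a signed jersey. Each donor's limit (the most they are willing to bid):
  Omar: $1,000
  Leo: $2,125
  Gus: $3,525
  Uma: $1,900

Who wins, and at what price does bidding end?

Gus wins at $2,125

Limits ranked: 3,525 (Gus) > 2,125 (Leo) > 1,900 (Uma) > 1,000 (Omar)
Bidding ends when Leo exits at $2,125; Gus takes it.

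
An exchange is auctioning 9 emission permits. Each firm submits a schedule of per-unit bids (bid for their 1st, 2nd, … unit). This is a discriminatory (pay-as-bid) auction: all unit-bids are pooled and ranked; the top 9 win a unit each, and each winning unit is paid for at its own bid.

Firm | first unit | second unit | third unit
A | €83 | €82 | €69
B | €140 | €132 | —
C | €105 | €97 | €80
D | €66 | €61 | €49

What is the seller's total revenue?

All unit-bids, highest first — top 9: 140 (B-1), 132 (B-2), 105 (C-1), 97 (C-2), 83 (A-1), 82 (A-2), 80 (C-3), 69 (A-3), 66 (D-1)
Next rejected bid: €61 (not a price — pay-as-bid).
Each winning unit pays its own bid.
Revenue = 140 + 132 + 105 + 97 + 83 + 82 + 80 + 69 + 66 = €854.

Total revenue: €854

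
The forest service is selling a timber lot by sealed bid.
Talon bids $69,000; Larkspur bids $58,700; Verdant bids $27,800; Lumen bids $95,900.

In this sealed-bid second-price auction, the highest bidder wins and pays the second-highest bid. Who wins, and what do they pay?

Sealed-bid second-price auction: the highest bidder wins and pays the second-highest bid.
Bids ranked: 95,900 (Lumen) > 69,000 (Talon) > 58,700 (Larkspur) > 27,800 (Verdant)
Second-price: Lumen pays Talon's bid of $69,000.

Lumen pays $69,000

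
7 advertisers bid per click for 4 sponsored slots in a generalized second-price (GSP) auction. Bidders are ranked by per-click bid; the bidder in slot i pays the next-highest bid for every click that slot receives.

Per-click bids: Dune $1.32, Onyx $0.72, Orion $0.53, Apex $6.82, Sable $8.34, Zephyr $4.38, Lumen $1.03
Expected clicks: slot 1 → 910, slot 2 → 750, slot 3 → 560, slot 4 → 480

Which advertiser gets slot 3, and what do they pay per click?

Per-click bids in order: $8.34 (Sable) > $6.82 (Apex) > $4.38 (Zephyr) > $1.32 (Dune) > $1.03 (Lumen) > …
Slot 3 goes to the third-ranked bidder, Zephyr, who pays the next bid down: $1.32/click.

Zephyr; $1.32 per click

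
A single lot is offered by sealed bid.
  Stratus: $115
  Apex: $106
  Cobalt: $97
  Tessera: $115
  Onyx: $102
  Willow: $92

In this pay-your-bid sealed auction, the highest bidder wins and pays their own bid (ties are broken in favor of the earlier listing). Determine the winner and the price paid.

Sorting bids: 115 (Stratus) > 115 (Tessera) > 106 (Apex) > 102 (Onyx) > 97 (Cobalt) > 92 (Willow)
Stratus and Tessera tie at $115; tie-break gives it to Stratus.
First-price: Stratus pays what they bid, $115.

Stratus pays $115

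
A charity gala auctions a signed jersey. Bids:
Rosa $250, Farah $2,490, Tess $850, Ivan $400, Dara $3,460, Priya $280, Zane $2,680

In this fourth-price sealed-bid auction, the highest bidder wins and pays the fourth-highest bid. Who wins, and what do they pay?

Dara pays $850

Bids ranked: 3,460 (Dara) > 2,680 (Zane) > 2,490 (Farah) > 850 (Tess) > 400 (Ivan) > 280 (Priya) > …
Dara wins; payment is bid #4 in the ranking = $850.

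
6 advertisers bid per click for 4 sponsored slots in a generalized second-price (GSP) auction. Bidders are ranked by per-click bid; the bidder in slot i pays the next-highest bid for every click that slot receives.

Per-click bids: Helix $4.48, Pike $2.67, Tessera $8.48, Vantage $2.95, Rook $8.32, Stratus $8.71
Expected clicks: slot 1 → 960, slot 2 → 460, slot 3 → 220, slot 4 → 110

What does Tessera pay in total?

Ranked by bid: $8.71 (Stratus) > $8.48 (Tessera) > $8.32 (Rook) > $4.48 (Helix) > $2.95 (Vantage) > …
Tessera holds slot 2 → pays next bid $8.32 × 460 clicks = $3827.20.

Tessera pays $3827.20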